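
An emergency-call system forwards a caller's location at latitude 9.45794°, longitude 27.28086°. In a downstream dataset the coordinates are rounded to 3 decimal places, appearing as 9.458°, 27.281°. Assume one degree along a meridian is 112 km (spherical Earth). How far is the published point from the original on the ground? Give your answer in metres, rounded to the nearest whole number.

17 metres

The latitude changed by -0.00006° and the longitude by -0.00014°.
North–south shift: -0.00006 × 112000 = -6.72 m.
East–west at this latitude: -0.00014° × 112000 × cos 9.458° ≈ -0.00014 × 110478 = -15.4669 m.
Combined displacement = (6.72² + 15.4669²)^½ ≈ 16.8636 m.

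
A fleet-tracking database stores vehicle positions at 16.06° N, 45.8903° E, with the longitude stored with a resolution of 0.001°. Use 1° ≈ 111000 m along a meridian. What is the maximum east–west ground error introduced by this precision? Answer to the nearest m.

53 m

With a 0.001° grid the true value lies within half a step, ±0.001°/2 = ±0.0005°, of the stored one.
At latitude 16.06° a degree of longitude spans 111000 m × cos 16.06° = 111000 × 0.9610 ≈ 106668 m.
Maximum E–W displacement: 0.0005 × 106668 = 53.334 m.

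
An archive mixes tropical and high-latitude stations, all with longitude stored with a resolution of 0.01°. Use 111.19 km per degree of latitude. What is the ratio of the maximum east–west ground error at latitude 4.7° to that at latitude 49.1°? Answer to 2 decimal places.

1.52

With a 0.01° grid the true value lies within half a step, ±0.01°/2 = ±0.005°, of the stored one.
Error at 4.7° = 0.005° × 111190 × cos 4.7° ≈ 555.95 × 0.9966 = 554.08 m.
Error at 49.1° = 0.005° × 111190 × cos 49.1° ≈ 555.95 × 0.6547 = 364 m.
Ratio: 554.08 / 364 = cos 4.7° / cos 49.1° ≈ 1.5222.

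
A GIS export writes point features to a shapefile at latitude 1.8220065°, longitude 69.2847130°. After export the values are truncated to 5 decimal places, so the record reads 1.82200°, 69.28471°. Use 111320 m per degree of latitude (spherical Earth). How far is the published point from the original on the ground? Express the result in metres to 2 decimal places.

0.80 metres

The latitude changed by +0.0000065° and the longitude by +0.0000030°.
N–S: 0.0000065° × 111320 m/° = 0.72358 m.
E–W at 1.822°: 0.0000030° × 111320 × cos 1.822° = 0.0000030 × 111320 × 0.9995 ≈ 0.333791 m.
Hypotenuse of the two orthogonal shifts: √(0.72358² + 0.333791²) = 0.796859 m.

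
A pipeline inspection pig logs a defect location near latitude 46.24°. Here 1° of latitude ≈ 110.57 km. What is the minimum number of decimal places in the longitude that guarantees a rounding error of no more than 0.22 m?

At 46.24° one degree of longitude covers 110570 × cos 46.24° ≈ 110570 × 0.6916 ≈ 76474.5 m.
Rounding to N decimal places gives at most 0.5 × 10⁻ᴺ degrees of error, i.e. 0.5 × 10⁻ᴺ × 76474.5 m.
Need 0.5 × 76474.5 × 10⁻ᴺ ≤ 0.22 → 10⁻ᴺ ≤ 5.754e-06, so N ≥ 5.24.
So 6 decimal places suffice (0.0382 m); 5 would allow up to 0.382 m.

6 decimal places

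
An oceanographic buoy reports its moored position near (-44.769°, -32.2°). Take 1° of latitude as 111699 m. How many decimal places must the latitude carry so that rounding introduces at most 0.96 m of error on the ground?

5

One degree of latitude covers 111699 m.
N decimal places → at most half a unit in the last place, 0.5 × 10⁻ᴺ° = 111699/2 × 10⁻ᴺ m.
Need 0.5 × 111699 × 10⁻ᴺ ≤ 0.96 → 10⁻ᴺ ≤ 1.719e-05, so N ≥ 4.76.
N = 4 would give 5.58 m (too coarse); N = 5 gives 0.558 m ≤ 0.96 m.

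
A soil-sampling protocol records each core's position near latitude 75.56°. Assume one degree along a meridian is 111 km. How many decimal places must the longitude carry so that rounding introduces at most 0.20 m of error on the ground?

At 75.56° one degree of longitude covers 111000 × cos 75.56° ≈ 111000 × 0.2494 ≈ 27679.6 m.
N decimal places → at most half a unit in the last place, 0.5 × 10⁻ᴺ° = 27679.6/2 × 10⁻ᴺ m.
Setting 13839.8 × 10⁻ᴺ ≤ 0.20 gives 10ᴺ ≥ 6.92e+04, i.e. N ≥ 4.84.
So 5 decimal places suffice (0.138 m); 4 would allow up to 1.38 m.

5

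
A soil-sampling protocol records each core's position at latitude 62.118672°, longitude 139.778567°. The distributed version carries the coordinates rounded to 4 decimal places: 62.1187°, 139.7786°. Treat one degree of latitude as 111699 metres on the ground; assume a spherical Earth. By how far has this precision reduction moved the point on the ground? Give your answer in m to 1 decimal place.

3.6 m

Δlat = 62.118672 − 62.1187 = -0.000028°; Δlon = 139.778567 − 139.7786 = -0.000033°.
N–S: -0.000028° × 111699 m/° = -3.12757 m.
E–W at 62.1187°: -0.000033° × 111699 × cos 62.1187° = -0.000033 × 111699 × 0.4676 ≈ -1.72376 m.
Hypotenuse of the two orthogonal shifts: √(3.12757² + 1.72376²) = 3.57114 m.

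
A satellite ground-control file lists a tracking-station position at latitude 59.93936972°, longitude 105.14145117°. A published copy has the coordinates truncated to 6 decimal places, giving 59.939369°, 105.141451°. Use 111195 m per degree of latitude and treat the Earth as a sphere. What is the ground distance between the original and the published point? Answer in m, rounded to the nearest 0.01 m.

0.08 m

Δlat = 59.93936972 − 59.939369 = +0.00000072°; Δlon = 105.14145117 − 105.141451 = +0.00000017°.
N–S: 0.00000072° × 111195 m/° = 0.0800604 m.
E–W at 59.9394°: 0.00000017° × 111195 × cos 59.9394° = 0.00000017 × 111195 × 0.5009 ≈ 0.00946889 m.
Hypotenuse of the two orthogonal shifts: √(0.0800604² + 0.00946889²) = 0.0806184 m.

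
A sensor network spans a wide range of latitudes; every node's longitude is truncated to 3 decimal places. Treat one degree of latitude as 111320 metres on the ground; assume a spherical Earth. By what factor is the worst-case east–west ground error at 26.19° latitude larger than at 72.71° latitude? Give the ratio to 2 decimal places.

3.02

Truncating at 3 decimal places can drop up to a full unit in the last place, so the longitude may be off by as much as 0.001°.
Error at 26.19° = 0.001° × 111320 × cos 26.19° ≈ 111.32 × 0.8973 = 99.891 m.
At 72.71°: 0.001° × 111320 × cos 72.71° = 0.001 × 111320 × 0.2972 ≈ 33.085 m.
The ratio reduces to cos 26.19° / cos 72.71° = 0.8973/0.2972 ≈ 3.0192.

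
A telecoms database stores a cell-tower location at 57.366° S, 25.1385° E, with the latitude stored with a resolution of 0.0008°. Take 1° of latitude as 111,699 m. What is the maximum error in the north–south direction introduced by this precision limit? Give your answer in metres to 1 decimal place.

With a 0.0008° grid the true value lies within half a step, ±0.0008°/2 = ±0.0004°, of the stored one.
Along the meridian that is 0.0004° × 111699 m/° = 44.6796 m.

44.7 metres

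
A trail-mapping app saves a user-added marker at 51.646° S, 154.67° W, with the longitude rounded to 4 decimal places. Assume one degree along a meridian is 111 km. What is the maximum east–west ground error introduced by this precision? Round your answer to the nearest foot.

11 feet

Rounding to 4 decimal places leaves the longitude within ±5e-05° of the true value.
One degree of longitude at 51.646° is 111000 × cos 51.646° ≈ 111000 × 0.6205 = 68877.5 m.
So at most 5e-05° × 68877.5 ≈ 3.44388 m east–west.
In feet: 3.44388 m ÷ 0.3048 ≈ 11.299 ft.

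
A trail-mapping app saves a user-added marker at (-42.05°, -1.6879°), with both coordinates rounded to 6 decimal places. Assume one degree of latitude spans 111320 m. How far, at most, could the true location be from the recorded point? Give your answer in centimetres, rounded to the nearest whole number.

Rounding to 6 decimal places leaves each coordinate within ±5e-07° of the true value.
Latitude error → 5e-07 × 111320 = 0.05566 m along the meridian.
Longitude error → 5e-07 × 111320 × cos 42.05° = 5e-07 × 111320 × 0.7426 ≈ 0.0413309 m.
The two errors are perpendicular, so the maximum displacement is √(0.05566² + 0.0413309²) ≈ 0.0693273 m.
That is 0.0693273 m = 6.9327 cm.

7 centimetres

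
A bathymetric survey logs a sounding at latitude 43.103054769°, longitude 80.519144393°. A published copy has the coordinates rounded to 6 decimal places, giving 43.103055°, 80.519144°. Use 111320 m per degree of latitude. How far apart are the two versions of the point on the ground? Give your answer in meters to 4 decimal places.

0.0410 meters

Δlat = 43.103054769 − 43.103055 = -0.000000231°; Δlon = 80.519144393 − 80.519144 = +0.000000393°.
North–south shift: -0.000000231 × 111320 = -0.0257149 m.
E–W at 43.1031°: 0.000000393° × 111320 × cos 43.1031° = 0.000000393 × 111320 × 0.7301 ≈ 0.0319421 m.
Distance: √(0.0257149² + 0.0319421²) ≈ 0.0410068 m.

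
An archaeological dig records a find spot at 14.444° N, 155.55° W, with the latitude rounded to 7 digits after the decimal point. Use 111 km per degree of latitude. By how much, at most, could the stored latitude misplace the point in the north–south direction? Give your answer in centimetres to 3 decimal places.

Rounding to 7 decimal places leaves the latitude within ±5e-08° of the true value.
North–south distance: 5e-08° × 111000 m/° = 0.00555 m.
That is 0.00555 m = 0.555 cm.

0.555 centimetres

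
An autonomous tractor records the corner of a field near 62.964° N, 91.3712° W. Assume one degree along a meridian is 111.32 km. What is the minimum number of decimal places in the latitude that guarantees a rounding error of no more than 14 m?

One degree of latitude covers 111320 m.
N decimal places → at most half a unit in the last place, 0.5 × 10⁻ᴺ° = 111320/2 × 10⁻ᴺ m.
Need 0.5 × 111320 × 10⁻ᴺ ≤ 14 → 10⁻ᴺ ≤ 2.515e-04, so N ≥ 3.60.
N = 3 would give 55.7 m (too coarse); N = 4 gives 5.57 m ≤ 14 m.

4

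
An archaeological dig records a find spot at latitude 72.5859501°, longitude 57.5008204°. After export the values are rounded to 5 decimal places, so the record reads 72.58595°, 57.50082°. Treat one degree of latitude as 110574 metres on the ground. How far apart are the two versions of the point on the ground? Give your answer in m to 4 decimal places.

0.0172 m

The latitude changed by +0.0000001° and the longitude by +0.0000004°.
North–south shift: 0.0000001 × 110574 = 0.0110574 m.
E–W at 72.5859°: 0.0000004° × 110574 × cos 72.5859° = 0.0000004 × 110574 × 0.2993 ≈ 0.0132368 m.
Combined displacement = (0.0110574² + 0.0132368²)^½ ≈ 0.0172476 m.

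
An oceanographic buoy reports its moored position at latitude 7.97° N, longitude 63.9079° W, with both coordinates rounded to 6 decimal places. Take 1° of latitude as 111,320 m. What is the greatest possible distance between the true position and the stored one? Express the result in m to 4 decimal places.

0.0783 m

Rounding to 6 decimal places leaves each coordinate within ±5e-07° of the true value.
N–S: 5e-07° × 111320 m/° = 0.05566 m.
East–west component at 7.97°: 5e-07° × 111320 × cos 7.97° ≈ 5e-07 × 110245 ≈ 0.0551224 m.
The two errors are perpendicular, so the maximum displacement is √(0.05566² + 0.0551224²) ≈ 0.0783359 m.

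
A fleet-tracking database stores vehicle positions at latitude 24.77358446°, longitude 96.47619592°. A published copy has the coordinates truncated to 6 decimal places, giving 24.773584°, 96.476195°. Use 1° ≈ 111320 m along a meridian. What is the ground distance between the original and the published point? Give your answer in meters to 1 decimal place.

0.1 meters

The latitude changed by +0.00000046° and the longitude by +0.00000092°.
N–S: 0.00000046° × 111320 m/° = 0.0512072 m.
E–W at 24.7736°: 0.00000092° × 111320 × cos 24.7736° = 0.00000092 × 111320 × 0.9080 ≈ 0.0929893 m.
Combined displacement = (0.0512072² + 0.0929893²)^½ ≈ 0.106156 m.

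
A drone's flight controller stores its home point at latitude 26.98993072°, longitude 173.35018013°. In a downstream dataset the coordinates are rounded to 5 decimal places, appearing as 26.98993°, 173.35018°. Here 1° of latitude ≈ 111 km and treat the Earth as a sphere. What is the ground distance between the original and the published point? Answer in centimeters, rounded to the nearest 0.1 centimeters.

8.1 centimeters

Δlat = 26.98993072 − 26.98993 = +0.00000072°; Δlon = 173.35018013 − 173.35018 = +0.00000013°.
N–S: 0.00000072° × 111000 m/° = 0.07992 m.
E–W at 26.9899°: 0.00000013° × 111000 × cos 26.9899° = 0.00000013 × 111000 × 0.8911 ≈ 0.0128584 m.
Hypotenuse of the two orthogonal shifts: √(0.07992² + 0.0128584²) = 0.0809478 m.
That is 0.0809478 m = 8.0948 cm.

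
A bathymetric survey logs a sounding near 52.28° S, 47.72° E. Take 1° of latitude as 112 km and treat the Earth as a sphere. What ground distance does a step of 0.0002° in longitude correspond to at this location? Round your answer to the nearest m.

14 m

0.0002° of longitude at 52.28° is 0.0002 × 112000 × cos 52.28° ≈ 0.0002 × 68522 = 13.7044 m.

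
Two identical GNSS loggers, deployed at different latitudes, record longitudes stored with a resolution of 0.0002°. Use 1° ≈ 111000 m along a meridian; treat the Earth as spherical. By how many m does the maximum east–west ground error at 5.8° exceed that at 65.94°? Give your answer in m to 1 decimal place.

With a 0.0002° grid the true value lies within half a step, ±0.0002°/2 = ±0.0001°, of the stored one.
At 5.8°: 0.0001° × 111000 × cos 5.8° = 0.0001 × 111000 × 0.9949 ≈ 11.043 m.
At 65.94°: 0.0001° × 111000 × cos 65.94° = 0.0001 × 111000 × 0.4077 ≈ 4.5254 m.
So the lower-latitude error exceeds the higher by 11.043 − 4.5254 = 6.5178 m.

6.5 m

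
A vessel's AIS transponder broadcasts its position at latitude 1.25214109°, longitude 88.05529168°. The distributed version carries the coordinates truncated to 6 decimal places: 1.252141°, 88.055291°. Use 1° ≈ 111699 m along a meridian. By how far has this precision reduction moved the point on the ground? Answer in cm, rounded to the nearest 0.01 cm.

7.66 cm

The latitude changed by +0.00000009° and the longitude by +0.00000068°.
North–south shift: 0.00000009 × 111699 = 0.0100529 m.
E–W at 1.25214°: 0.00000068° × 111699 × cos 1.25214° = 0.00000068 × 111699 × 0.9998 ≈ 0.0759372 m.
Hypotenuse of the two orthogonal shifts: √(0.0100529² + 0.0759372²) = 0.0765997 m.
That is 0.0765997 m = 7.66 cm.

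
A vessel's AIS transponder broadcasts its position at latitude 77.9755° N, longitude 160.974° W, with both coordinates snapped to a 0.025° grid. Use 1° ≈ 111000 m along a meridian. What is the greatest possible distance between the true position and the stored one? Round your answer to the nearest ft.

With a 0.025° grid the true value lies within half a step, ±0.025°/2 = ±0.0125°, of the stored one.
N–S: 0.0125° × 111000 m/° = 1387.5 m.
Longitude error → 0.0125 × 111000 × cos 77.9755° = 0.0125 × 111000 × 0.2083 ≈ 289.058 m.
Worst case both components are at the extreme and orthogonal: √(1387.5² + 289.058²) ≈ 1417.29 m.
Converting: 1417.29 m × 3.2808 ft/m ≈ 4649.9 ft.

4650 ft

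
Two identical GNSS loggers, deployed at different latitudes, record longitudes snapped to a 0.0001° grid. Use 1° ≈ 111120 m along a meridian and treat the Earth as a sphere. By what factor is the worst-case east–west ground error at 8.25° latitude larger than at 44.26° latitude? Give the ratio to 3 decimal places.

With a 0.0001° grid the true value lies within half a step, ±0.0001°/2 = ±5e-05°, of the stored one.
Error at 8.25° = 5e-05° × 111120 × cos 8.25° ≈ 5.556 × 0.9897 = 5.4985 m.
Error at 44.26° = 5e-05° × 111120 × cos 44.26° ≈ 5.556 × 0.7162 = 3.9791 m.
Ratio: 5.4985 / 3.9791 = cos 8.25° / cos 44.26° ≈ 1.3818.

1.382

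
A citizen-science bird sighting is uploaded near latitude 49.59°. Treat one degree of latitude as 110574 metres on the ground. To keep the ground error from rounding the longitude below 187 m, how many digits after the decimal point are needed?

3 decimal places

At 49.59° one degree of longitude covers 110574 × cos 49.59° ≈ 110574 × 0.6483 ≈ 71679.9 m.
Rounding to N decimal places gives at most 0.5 × 10⁻ᴺ degrees of error, i.e. 0.5 × 10⁻ᴺ × 71679.9 m.
Setting 35840 × 10⁻ᴺ ≤ 187 gives 10ᴺ ≥ 191.7, i.e. N ≥ 2.28.
So 3 decimal places suffice (35.8 m); 2 would allow up to 358 m.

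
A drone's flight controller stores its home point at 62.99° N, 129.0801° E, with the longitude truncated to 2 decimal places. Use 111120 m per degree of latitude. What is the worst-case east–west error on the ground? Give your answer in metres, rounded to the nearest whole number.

Truncating at 2 decimal places can drop up to a full unit in the last place, so the longitude may be off by as much as 0.01°.
One degree of longitude at 62.99° is 111120 × cos 62.99° ≈ 111120 × 0.4541 = 50464.7 m.
Maximum E–W displacement: 0.01 × 50464.7 = 504.647 m.

505 metres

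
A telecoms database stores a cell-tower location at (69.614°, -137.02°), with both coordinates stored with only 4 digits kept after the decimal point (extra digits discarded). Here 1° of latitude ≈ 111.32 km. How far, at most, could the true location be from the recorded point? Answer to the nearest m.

Truncating at 4 decimal places can drop up to a full unit in the last place, so each coordinate may be off by as much as 0.0001°.
N–S: 0.0001° × 111320 m/° = 11.132 m.
E–W at 69.614°: 0.0001° × 111320 × cos 69.614° = 0.0001 × 111320 × 0.3483 ≈ 3.87775 m.
The two errors are perpendicular, so the maximum displacement is √(11.132² + 3.87775²) ≈ 11.7881 m.

12 m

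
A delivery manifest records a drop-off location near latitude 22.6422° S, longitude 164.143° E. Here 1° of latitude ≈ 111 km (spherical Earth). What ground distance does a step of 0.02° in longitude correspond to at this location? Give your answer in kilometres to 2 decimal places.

0.02° of longitude at 22.6422° is 0.02 × 111000 × cos 22.6422° ≈ 0.02 × 102445 = 2048.9 m.
That is 2048.9 m = 2.0489 km.

2.05 kilometres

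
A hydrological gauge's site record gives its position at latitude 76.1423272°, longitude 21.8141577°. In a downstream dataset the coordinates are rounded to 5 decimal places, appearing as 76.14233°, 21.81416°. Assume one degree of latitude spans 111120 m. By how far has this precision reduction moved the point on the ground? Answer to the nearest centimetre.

Δlat = 76.1423272 − 76.14233 = -0.0000028°; Δlon = 21.8141577 − 21.81416 = -0.0000023°.
N–S: -0.0000028° × 111120 m/° = -0.311136 m.
E–W at 76.1423°: -0.0000023° × 111120 × cos 76.1423° = -0.0000023 × 111120 × 0.2395 ≈ -0.0612132 m.
Combined displacement = (0.311136² + 0.0612132²)^½ ≈ 0.3171 m.
That is 0.3171 m = 31.71 cm.

32 centimetres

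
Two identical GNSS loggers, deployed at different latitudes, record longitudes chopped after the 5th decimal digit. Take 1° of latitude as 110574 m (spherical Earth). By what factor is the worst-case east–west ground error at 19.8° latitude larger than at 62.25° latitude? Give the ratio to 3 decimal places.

2.021

Truncating at 5 decimal places can drop up to a full unit in the last place, so the longitude may be off by as much as 1e-05°.
Error at 19.8° = 1e-05° × 110574 × cos 19.8° ≈ 1.1057 × 0.9409 = 1.0404 m.
Error at 62.25° = 1e-05° × 110574 × cos 62.25° ≈ 1.1057 × 0.4656 = 0.51485 m.
The ratio reduces to cos 19.8° / cos 62.25° = 0.9409/0.4656 ≈ 2.0207.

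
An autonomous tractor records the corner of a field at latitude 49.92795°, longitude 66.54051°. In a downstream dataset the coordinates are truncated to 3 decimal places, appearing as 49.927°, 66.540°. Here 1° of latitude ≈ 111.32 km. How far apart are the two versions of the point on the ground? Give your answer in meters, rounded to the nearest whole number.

Δlat = 49.92795 − 49.927 = +0.00095°; Δlon = 66.54051 − 66.540 = +0.00051°.
North–south shift: 0.00095 × 111320 = 105.754 m.
East–west at this latitude: 0.00051° × 111320 × cos 49.927° ≈ 0.00051 × 71663.7 = 36.5485 m.
Hypotenuse of the two orthogonal shifts: √(105.754² + 36.5485²) = 111.891 m.

112 meters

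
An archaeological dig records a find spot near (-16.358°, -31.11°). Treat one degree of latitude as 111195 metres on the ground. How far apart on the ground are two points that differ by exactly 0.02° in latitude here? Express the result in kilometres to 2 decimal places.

Along a meridian 0.02° is 0.02 × 111195 = 2223.9 m.
That is 2223.9 m = 2.2239 km.

2.22 kilometres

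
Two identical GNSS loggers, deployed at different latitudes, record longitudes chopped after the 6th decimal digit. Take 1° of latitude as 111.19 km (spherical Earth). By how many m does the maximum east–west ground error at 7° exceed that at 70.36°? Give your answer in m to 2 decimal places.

Truncating at 6 decimal places can drop up to a full unit in the last place, so the longitude may be off by as much as 1e-06°.
At 7°: 1e-06° × 111190 × cos 7° = 1e-06 × 111190 × 0.9925 ≈ 0.11036 m.
At 70.36°: 1e-06° × 111190 × cos 70.36° = 1e-06 × 111190 × 0.3361 ≈ 0.037372 m.
So the lower-latitude error exceeds the higher by 0.11036 − 0.037372 = 0.072989 m.

0.07 m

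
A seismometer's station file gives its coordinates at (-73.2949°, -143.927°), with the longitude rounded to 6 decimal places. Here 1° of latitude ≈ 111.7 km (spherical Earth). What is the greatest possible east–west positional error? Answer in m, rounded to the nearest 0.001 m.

Rounding to 6 decimal places leaves the longitude within ±5e-07° of the true value.
At latitude 73.2949° a degree of longitude spans 111700 m × cos 73.2949° = 111700 × 0.2874 ≈ 32107.7 m.
Maximum E–W displacement: 5e-07 × 32107.7 = 0.0160538 m.

0.016 m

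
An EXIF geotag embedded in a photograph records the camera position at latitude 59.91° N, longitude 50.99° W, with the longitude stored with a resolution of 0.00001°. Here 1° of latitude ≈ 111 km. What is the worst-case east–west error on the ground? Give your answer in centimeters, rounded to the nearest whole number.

With a 0.00001° grid the true value lies within half a step, ±0.00001°/2 = ±5e-06°, of the stored one.
At latitude 59.91° a degree of longitude spans 111000 m × cos 59.91° = 111000 × 0.5014 ≈ 55650.9 m.
Maximum E–W displacement: 5e-06 × 55650.9 = 0.278255 m.
That is 0.278255 m = 27.825 cm.

28 centimeters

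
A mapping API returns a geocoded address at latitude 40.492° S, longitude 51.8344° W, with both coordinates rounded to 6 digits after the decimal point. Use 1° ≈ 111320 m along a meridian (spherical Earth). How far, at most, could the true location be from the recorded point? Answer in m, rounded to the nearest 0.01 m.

Rounding to 6 decimal places leaves each coordinate within ±5e-07° of the true value.
Latitude error → 5e-07 × 111320 = 0.05566 m along the meridian.
East–west component at 40.492°: 5e-07° × 111320 × cos 40.492° ≈ 5e-07 × 84658.5 ≈ 0.0423292 m.
The two errors are perpendicular, so the maximum displacement is √(0.05566² + 0.0423292²) ≈ 0.0699271 m.

0.07 m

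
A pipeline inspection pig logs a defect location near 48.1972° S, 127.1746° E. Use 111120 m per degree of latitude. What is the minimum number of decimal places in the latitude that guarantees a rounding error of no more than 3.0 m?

5

One degree of latitude covers 111120 m.
N decimal places → at most half a unit in the last place, 0.5 × 10⁻ᴺ° = 111120/2 × 10⁻ᴺ m.
Need 0.5 × 111120 × 10⁻ᴺ ≤ 3.0 → 10⁻ᴺ ≤ 5.400e-05, so N ≥ 4.27.
N = 4 would give 5.56 m (too coarse); N = 5 gives 0.556 m ≤ 3.0 m.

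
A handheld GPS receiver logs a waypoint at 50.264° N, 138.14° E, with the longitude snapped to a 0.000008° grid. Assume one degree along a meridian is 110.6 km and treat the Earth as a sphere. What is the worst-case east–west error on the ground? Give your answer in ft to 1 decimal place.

With a 0.000008° grid the true value lies within half a step, ±0.000008°/2 = ±4e-06°, of the stored one.
One degree of longitude at 50.264° is 110600 × cos 50.264° ≈ 110600 × 0.6393 = 70701.2 m.
So at most 4e-06° × 70701.2 ≈ 0.282805 m east–west.
In feet: 0.282805 m ÷ 0.3048 ≈ 0.92784 ft.

0.9 ft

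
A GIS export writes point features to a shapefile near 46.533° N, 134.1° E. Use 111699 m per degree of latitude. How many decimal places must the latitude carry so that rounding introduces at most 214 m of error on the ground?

3 decimal places

One degree of latitude covers 111699 m.
Rounding to N decimal places gives at most 0.5 × 10⁻ᴺ degrees of error, i.e. 0.5 × 10⁻ᴺ × 111699 m.
Setting 55849.5 × 10⁻ᴺ ≤ 214 gives 10ᴺ ≥ 261, i.e. N ≥ 2.42.
N = 2 would give 558 m (too coarse); N = 3 gives 55.8 m ≤ 214 m.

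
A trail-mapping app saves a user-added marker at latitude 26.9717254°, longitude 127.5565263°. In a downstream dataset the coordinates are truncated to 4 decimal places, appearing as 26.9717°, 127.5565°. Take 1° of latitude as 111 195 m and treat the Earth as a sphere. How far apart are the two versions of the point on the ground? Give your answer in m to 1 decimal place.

The latitude changed by +0.0000254° and the longitude by +0.0000263°.
North–south shift: 0.0000254 × 111195 = 2.82435 m.
East–west at this latitude: 0.0000263° × 111195 × cos 26.9717° ≈ 0.0000263 × 99100.4 = 2.60634 m.
Hypotenuse of the two orthogonal shifts: √(2.82435² + 2.60634²) = 3.84317 m.

3.8 m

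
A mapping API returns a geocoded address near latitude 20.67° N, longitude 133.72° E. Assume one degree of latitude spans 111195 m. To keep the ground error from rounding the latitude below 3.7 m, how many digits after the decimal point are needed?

One degree of latitude covers 111195 m.
N decimal places → at most half a unit in the last place, 0.5 × 10⁻ᴺ° = 111195/2 × 10⁻ᴺ m.
Setting 55597.5 × 10⁻ᴺ ≤ 3.7 gives 10ᴺ ≥ 1.503e+04, i.e. N ≥ 4.18.
N = 4 would give 5.56 m (too coarse); N = 5 gives 0.556 m ≤ 3.7 m.

5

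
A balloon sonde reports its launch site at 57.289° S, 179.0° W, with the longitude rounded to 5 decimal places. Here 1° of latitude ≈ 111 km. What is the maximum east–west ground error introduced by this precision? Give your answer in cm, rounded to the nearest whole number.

30 cm

Rounding to 5 decimal places leaves the longitude within ±5e-06° of the true value.
Parallels shrink by cos φ, so at 57.289° a degree of longitude is 111000 × 0.5404 ≈ 59984.6 m.
East–west error: 5e-06° × 59984.6 m/° ≈ 0.299923 m.
That is 0.299923 m = 29.992 cm.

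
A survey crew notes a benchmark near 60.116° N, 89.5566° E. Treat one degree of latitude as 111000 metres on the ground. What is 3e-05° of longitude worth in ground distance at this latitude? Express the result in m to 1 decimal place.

At 60.116° a degree of longitude is 111000 × cos 60.116° ≈ 55305.3 m, so 3e-05° corresponds to 1.65916 m.

1.7 m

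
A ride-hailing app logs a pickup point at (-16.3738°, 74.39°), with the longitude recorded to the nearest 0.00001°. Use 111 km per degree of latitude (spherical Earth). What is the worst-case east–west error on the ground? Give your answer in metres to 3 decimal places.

Rounding to 5 decimal places leaves the longitude within ±5e-06° of the true value.
One degree of longitude at 16.3738° is 111000 × cos 16.3738° ≈ 111000 × 0.9594 = 106498 m.
So at most 5e-06° × 106498 ≈ 0.532491 m east–west.

0.532 metres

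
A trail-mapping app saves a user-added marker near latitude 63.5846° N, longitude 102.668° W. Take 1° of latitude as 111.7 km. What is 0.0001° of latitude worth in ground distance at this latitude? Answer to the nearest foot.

0.0001° × 111700 m/° = 11.17 m.
In feet: 11.17 m ÷ 0.3048 ≈ 36.647 ft.

37 feet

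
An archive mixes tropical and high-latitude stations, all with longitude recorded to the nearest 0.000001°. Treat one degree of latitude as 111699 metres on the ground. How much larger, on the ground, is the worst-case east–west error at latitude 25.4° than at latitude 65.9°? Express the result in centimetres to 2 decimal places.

Rounding to 6 decimal places leaves the longitude within ±5e-07° of the true value.
At 25.4°: 5e-07° × 111699 × cos 25.4° = 5e-07 × 111699 × 0.9033 ≈ 0.050451 m.
At 65.9°: 5e-07° × 111699 × cos 65.9° = 5e-07 × 111699 × 0.4083 ≈ 0.022805 m.
Difference: 0.050451 − 0.022805 = 0.027646 m.
That is 0.0276458 m = 2.7646 cm.

2.76 centimetres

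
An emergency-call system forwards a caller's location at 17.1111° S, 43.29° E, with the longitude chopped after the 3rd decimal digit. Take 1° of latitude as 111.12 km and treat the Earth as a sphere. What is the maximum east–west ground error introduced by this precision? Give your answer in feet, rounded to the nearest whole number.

Truncating at 3 decimal places can drop up to a full unit in the last place, so the longitude may be off by as much as 0.001°.
Parallels shrink by cos φ, so at 17.1111° a degree of longitude is 111120 × 0.9557 ≈ 106201 m.
So at most 0.001° × 106201 ≈ 106.201 m east–west.
Converting: 106.201 m × 3.2808 ft/m ≈ 348.43 ft.

348 feet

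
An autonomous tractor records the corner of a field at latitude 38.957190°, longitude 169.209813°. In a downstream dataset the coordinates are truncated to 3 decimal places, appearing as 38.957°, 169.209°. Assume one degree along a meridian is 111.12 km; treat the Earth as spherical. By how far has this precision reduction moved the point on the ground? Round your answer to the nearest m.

The latitude changed by +0.000190° and the longitude by +0.000813°.
North–south shift: 0.000190 × 111120 = 21.1128 m.
East–west at this latitude: 0.000813° × 111120 × cos 38.957° ≈ 0.000813 × 86408.9 = 70.2504 m.
Distance: √(21.1128² + 70.2504²) ≈ 73.3545 m.

73 m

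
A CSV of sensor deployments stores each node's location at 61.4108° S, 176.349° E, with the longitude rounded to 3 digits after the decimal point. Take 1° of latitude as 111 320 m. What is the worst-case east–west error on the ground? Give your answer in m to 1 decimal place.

26.6 m

Rounding to 3 decimal places leaves the longitude within ±0.0005° of the true value.
One degree of longitude at 61.4108° is 111320 × cos 61.4108° ≈ 111320 × 0.4785 = 53269.6 m.
East–west error: 0.0005° × 53269.6 m/° ≈ 26.6348 m.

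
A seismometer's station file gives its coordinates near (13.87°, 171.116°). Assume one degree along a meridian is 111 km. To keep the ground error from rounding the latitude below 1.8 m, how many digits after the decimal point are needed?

One degree of latitude covers 111000 m.
N decimal places → at most half a unit in the last place, 0.5 × 10⁻ᴺ° = 111000/2 × 10⁻ᴺ m.
Setting 55500 × 10⁻ᴺ ≤ 1.8 gives 10ᴺ ≥ 3.083e+04, i.e. N ≥ 4.49.
At 4 places the error can reach 5.55 m, but 5 places keeps it to 0.555 m.

5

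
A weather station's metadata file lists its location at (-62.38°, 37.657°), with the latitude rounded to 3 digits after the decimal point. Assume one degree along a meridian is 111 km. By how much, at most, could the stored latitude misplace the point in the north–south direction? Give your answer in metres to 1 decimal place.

Rounding to 3 decimal places leaves the latitude within ±0.0005° of the true value.
So the N–S error is at most 0.0005 × 111000 = 55.5 m.

55.5 metres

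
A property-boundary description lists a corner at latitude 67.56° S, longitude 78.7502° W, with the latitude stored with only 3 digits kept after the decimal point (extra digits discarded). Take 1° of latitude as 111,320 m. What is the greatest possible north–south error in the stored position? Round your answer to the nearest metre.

111 metres

Truncating at 3 decimal places can drop up to a full unit in the last place, so the latitude may be off by as much as 0.001°.
North–south distance: 0.001° × 111320 m/° = 111.32 m.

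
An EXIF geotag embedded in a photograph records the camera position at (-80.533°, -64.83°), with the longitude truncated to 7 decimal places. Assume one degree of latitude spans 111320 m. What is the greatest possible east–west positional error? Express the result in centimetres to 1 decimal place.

0.2 centimetres

Truncating at 7 decimal places can drop up to a full unit in the last place, so the longitude may be off by as much as 1e-07°.
One degree of longitude at 80.533° is 111320 × cos 80.533° ≈ 111320 × 0.1645 = 18309.9 m.
East–west error: 1e-07° × 18309.9 m/° ≈ 0.00183099 m.
That is 0.00183099 m = 0.1831 cm.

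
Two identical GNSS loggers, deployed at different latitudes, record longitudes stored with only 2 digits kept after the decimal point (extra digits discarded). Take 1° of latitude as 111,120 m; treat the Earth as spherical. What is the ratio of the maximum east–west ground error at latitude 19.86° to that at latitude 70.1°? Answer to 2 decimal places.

2.76

Truncating at 2 decimal places can drop up to a full unit in the last place, so the longitude may be off by as much as 0.01°.
Error at 19.86° = 0.01° × 111120 × cos 19.86° ≈ 1111.2 × 0.9405 = 1045.1 m.
Error at 70.1° = 0.01° × 111120 × cos 70.1° ≈ 1111.2 × 0.3404 = 378.23 m.
The ratio reduces to cos 19.86° / cos 70.1° = 0.9405/0.3404 ≈ 2.7632.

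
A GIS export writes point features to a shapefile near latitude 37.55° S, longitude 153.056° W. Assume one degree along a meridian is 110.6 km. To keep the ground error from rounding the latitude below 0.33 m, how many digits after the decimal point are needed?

6 decimal places

One degree of latitude covers 110600 m.
N decimal places → at most half a unit in the last place, 0.5 × 10⁻ᴺ° = 110600/2 × 10⁻ᴺ m.
Need 0.5 × 110600 × 10⁻ᴺ ≤ 0.33 → 10⁻ᴺ ≤ 5.967e-06, so N ≥ 5.22.
So 6 decimal places suffice (0.0553 m); 5 would allow up to 0.553 m.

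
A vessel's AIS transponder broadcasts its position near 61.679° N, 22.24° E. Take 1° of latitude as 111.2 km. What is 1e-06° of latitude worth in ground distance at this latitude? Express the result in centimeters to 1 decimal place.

1e-06° × 111200 m/° = 0.1112 m.
That is 0.1112 m = 11.12 cm.

11.1 centimeters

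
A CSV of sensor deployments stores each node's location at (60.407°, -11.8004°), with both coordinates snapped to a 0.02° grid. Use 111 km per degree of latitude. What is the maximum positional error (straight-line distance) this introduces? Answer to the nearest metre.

With a 0.02° grid the true value lies within half a step, ±0.02°/2 = ±0.01°, of the stored one.
Latitude error → 0.01 × 111000 = 1110 m along the meridian.
E–W at 60.407°: 0.01° × 111000 × cos 60.407° = 0.01 × 111000 × 0.4938 ≈ 548.158 m.
Combining orthogonally: (1110² + 548.158²)^½ ≈ 1237.97 m.

1238 metres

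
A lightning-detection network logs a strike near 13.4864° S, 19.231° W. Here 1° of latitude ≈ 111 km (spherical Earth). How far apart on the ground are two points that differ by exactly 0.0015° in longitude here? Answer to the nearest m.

0.0015° of longitude at 13.4864° is 0.0015 × 111000 × cos 13.4864° ≈ 0.0015 × 107939 = 161.909 m.

162 m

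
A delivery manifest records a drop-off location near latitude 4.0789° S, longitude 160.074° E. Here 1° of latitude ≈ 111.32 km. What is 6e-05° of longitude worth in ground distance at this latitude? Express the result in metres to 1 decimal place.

6.7 metres

At 4.0789° a degree of longitude is 111320 × cos 4.0789° ≈ 111038 m, so 6e-05° corresponds to 6.66228 m.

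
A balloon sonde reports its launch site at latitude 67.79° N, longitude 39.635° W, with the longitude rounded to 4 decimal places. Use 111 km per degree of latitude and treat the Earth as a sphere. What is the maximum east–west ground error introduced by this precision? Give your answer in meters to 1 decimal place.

2.1 meters

Rounding to 4 decimal places leaves the longitude within ±5e-05° of the true value.
Parallels shrink by cos φ, so at 67.79° a degree of longitude is 111000 × 0.3780 ≈ 41958.3 m.
Maximum E–W displacement: 5e-05 × 41958.3 = 2.09791 m.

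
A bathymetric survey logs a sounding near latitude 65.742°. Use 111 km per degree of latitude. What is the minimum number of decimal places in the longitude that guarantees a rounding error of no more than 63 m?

3 decimal places

At 65.742° one degree of longitude covers 111000 × cos 65.742° ≈ 111000 × 0.4108 ≈ 45603.9 m.
N decimal places → at most half a unit in the last place, 0.5 × 10⁻ᴺ° = 45603.9/2 × 10⁻ᴺ m.
Setting 22802 × 10⁻ᴺ ≤ 63 gives 10ᴺ ≥ 361.9, i.e. N ≥ 2.56.
So 3 decimal places suffice (22.8 m); 2 would allow up to 228 m.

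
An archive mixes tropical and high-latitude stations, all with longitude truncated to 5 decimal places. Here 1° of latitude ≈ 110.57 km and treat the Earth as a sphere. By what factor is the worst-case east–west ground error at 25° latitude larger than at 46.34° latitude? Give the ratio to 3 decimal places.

Truncating at 5 decimal places can drop up to a full unit in the last place, so the longitude may be off by as much as 1e-05°.
Error at 25° = 1e-05° × 110570 × cos 25° ≈ 1.1057 × 0.9063 = 1.0021 m.
At 46.34°: 1e-05° × 110570 × cos 46.34° = 1e-05 × 110570 × 0.6904 ≈ 0.76335 m.
The ratio reduces to cos 25° / cos 46.34° = 0.9063/0.6904 ≈ 1.3128.

1.313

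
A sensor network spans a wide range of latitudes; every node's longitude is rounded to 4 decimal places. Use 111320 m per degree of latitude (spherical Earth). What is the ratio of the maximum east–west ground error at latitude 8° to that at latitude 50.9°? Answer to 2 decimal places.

1.57

Rounding to 4 decimal places leaves the longitude within ±5e-05° of the true value.
Error at 8° = 5e-05° × 111320 × cos 8° ≈ 5.566 × 0.9903 = 5.5118 m.
Error at 50.9° = 5e-05° × 111320 × cos 50.9° ≈ 5.566 × 0.6307 = 3.5103 m.
Ratio: 5.5118 / 3.5103 = cos 8° / cos 50.9° ≈ 1.5702.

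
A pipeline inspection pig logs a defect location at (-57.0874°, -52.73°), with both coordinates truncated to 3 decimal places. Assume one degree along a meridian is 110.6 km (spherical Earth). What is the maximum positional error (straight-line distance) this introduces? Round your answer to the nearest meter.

Truncating at 3 decimal places can drop up to a full unit in the last place, so each coordinate may be off by as much as 0.001°.
N–S: 0.001° × 110600 m/° = 110.6 m.
Longitude error → 0.001 × 110600 × cos 57.0874° = 0.001 × 110600 × 0.5434 ≈ 60.0955 m.
Combining orthogonally: (110.6² + 60.0955²)^½ ≈ 125.872 m.

126 meters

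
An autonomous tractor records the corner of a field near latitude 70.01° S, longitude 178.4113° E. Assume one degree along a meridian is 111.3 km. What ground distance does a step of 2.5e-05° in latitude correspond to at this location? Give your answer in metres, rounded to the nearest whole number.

3 metres

2.5e-05° × 111300 m/° = 2.7825 m.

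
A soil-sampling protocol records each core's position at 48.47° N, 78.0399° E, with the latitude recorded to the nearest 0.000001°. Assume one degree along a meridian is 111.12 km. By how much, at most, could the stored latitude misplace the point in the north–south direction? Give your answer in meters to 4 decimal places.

Rounding to 6 decimal places leaves the latitude within ±5e-07° of the true value.
So the N–S error is at most 5e-07 × 111120 = 0.05556 m.

0.0556 meters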